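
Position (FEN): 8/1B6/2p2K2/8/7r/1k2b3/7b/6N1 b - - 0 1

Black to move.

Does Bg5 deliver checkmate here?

After Bg5: white king on f6; in check: yes, from the black bishop on g5.
White has 6 legal replies: Kg7, Kf7, Kg6, Ke6, Kxg5, Kf5.
In check but a legal move exists → not checkmate.

no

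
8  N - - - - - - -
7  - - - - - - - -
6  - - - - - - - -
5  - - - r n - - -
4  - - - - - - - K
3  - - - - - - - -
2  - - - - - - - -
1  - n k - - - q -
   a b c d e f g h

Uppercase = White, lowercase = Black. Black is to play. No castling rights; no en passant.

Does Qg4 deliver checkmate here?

After Qg4: white king on h4; in check: yes, from the black queen on g4.
King squares — g3: attacked by Qg4; h3: attacked by Qg4; g4: attacked by Ne5; g5: attacked by Qg4; h5: attacked by Qg4.
White has no legal moves → checkmate.

yes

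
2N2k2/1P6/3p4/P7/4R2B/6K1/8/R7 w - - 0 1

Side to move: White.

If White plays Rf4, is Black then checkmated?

no

After Rf4: black king on f8; in check: yes, from the white rook on f4.
Black has 3 legal replies: Kg8, Ke8, Kg7.
In check but a legal move exists → not checkmate.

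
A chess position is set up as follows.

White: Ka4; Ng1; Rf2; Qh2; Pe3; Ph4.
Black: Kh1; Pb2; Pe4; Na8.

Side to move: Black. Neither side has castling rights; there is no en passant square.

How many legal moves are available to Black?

Black to move; king on h1.
In check: yes, from the white queen on h2.
Legal moves: none.
Count: 0.

0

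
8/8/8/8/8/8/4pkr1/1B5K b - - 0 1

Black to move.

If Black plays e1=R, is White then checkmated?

yes

After e1=R: white king on h1; in check: yes, from the black rook on e1.
King squares — g1: attacked by Re1; g2: attacked by Kf2; h2: attacked by Rg2.
White has no legal moves → checkmate.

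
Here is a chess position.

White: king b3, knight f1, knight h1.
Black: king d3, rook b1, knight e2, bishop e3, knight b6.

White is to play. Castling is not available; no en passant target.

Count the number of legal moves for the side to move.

White to move; king on b3.
In check: yes, from the black rook on b1.
Legal moves: Ka3, Ka2.
Count: 2.

2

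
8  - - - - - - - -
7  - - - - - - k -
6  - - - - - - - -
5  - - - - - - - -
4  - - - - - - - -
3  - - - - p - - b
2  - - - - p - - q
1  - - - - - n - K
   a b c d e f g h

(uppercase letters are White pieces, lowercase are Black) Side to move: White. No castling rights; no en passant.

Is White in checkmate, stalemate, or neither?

checkmate

White to move; white king on h1.
In check: yes, from the black queen on h2.
King squares — g1: attacked by Qh2; g2: attacked by Qh2; h2: attacked by Nf1.
Legal moves for White: none.
In check with no legal moves → checkmate.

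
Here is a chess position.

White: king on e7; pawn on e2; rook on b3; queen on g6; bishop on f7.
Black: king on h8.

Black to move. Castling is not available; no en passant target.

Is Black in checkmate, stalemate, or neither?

stalemate

Black to move; black king on h8.
In check: no.
King squares — g7: attacked by Qg6; h7: attacked by Qg6; g8: attacked by Qg6.
Legal moves for Black: none.
Not in check and no legal moves → stalemate.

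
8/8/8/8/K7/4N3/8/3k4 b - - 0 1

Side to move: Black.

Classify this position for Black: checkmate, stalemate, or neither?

neither

Black to move; black king on d1.
In check: yes, from the white knight on e3.
King squares — c1: available; e1: available; c2: attacked by Ne3; d2: available; e2: available.
Legal moves for Black: Ke2, Kd2, Ke1, Kc1.
Black is in check but has 4 legal moves → neither.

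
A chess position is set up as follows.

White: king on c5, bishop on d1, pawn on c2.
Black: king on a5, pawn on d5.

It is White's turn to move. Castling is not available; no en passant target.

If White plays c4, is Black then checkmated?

After c4: black king on a5; in check: no.
Black is not in check, so this cannot be checkmate.

no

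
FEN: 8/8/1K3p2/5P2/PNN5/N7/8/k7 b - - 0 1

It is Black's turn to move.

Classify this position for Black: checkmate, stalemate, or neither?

Black to move; black king on a1.
In check: no.
King squares — b1: attacked by Na3; a2: attacked by Nb4; b2: attacked by Nc4.
Legal moves for Black: none.
Not in check and no legal moves → stalemate.

stalemate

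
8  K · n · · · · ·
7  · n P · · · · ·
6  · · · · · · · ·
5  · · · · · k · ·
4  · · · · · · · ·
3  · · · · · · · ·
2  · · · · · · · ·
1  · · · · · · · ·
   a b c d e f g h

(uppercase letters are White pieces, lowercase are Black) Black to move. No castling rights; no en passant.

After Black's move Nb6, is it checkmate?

After Nb6: white king on a8; in check: yes, from the black knight on b6.
White has 3 legal replies: Kb8, Kxb7, Ka7.
In check but a legal move exists → not checkmate.

no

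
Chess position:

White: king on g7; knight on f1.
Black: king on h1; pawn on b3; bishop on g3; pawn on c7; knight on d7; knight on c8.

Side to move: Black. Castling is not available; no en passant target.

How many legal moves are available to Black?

22

Black to move; king on h1.
In check: no.
Legal moves: Ne7, Na7, Nd6, Ncb6, Nf8, Nb8, Nf6, Ndb6, Ne5, Nc5, Bd6, Be5+, Bh4, Bf4, Bh2, Bf2, Be1, Kg2, Kg1, c6, b2, c5.
Count: 22.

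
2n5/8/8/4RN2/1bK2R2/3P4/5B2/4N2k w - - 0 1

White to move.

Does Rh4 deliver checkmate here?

yes

After Rh4: black king on h1; in check: yes, from the white rook on h4.
King squares — g1: attacked by Bf2; g2: attacked by Ne1; h2: attacked by Rh4.
Black has no legal moves → checkmate.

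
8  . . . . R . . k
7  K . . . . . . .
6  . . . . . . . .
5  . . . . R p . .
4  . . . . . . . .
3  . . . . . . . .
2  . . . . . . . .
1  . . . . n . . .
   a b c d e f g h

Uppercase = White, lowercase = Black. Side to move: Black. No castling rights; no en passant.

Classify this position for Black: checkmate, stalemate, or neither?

Black to move; black king on h8.
In check: yes, from the white rook on e8.
King squares — g7: available; h7: available; g8: attacked by Re8.
Legal moves for Black: Kh7, Kg7.
Black is in check but has 2 legal moves → neither.

neither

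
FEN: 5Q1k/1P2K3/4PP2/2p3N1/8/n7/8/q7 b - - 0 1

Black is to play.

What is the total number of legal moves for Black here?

Black to move; king on h8.
In check: yes, from the white queen on f8.
Legal moves: none.
Count: 0.

0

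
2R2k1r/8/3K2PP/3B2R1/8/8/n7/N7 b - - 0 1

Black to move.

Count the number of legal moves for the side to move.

Black to move; king on f8.
In check: yes, from the white rook on c8.
Legal moves: none.
Count: 0.

0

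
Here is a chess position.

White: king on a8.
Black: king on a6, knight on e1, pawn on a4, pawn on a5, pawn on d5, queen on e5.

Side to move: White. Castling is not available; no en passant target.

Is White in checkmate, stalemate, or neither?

stalemate

White to move; white king on a8.
In check: no.
King squares — a7: attacked by Ka6; b7: attacked by Ka6; b8: attacked by Qe5.
Legal moves for White: none.
Not in check and no legal moves → stalemate.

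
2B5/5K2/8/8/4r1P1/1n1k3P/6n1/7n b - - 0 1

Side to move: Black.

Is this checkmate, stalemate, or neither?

neither

Black to move; black king on d3.
In check: no.
Legal moves for Black include: Re8, Re7+, Re6, Re5, Rxg4, Rf4+, Rd4, Rc4, Rb4, Ra4, Re3, Re2, Re1, Kd4, Kc4, Ke3, Kc3, Ke2, ... (list truncated; more exist).
Black has legal moves and is not in check → neither.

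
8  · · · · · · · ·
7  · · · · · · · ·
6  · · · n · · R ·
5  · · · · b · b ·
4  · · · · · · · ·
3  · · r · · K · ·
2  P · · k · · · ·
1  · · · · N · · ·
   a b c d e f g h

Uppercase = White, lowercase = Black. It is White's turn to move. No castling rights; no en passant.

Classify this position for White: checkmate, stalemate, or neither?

White to move; white king on f3.
In check: yes, from the black rook on c3.
King squares — e2: attacked by Kd2; f2: available; g2: available; e3: attacked by Kd2; g3: attacked by Rc3; e4: attacked by Nd6; f4: attacked by Be5; g4: available.
Legal moves for White: Kg4, Kg2, Kf2, Nd3.
White is in check but has 4 legal moves → neither.

neither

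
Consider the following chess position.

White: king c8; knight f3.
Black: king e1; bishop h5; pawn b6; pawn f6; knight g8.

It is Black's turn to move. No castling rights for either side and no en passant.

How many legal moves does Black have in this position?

5

Black to move; king on e1.
In check: yes, from the white knight on f3.
Legal moves: Kf2, Ke2, Kf1, Kd1, Bxf3.
Count: 5.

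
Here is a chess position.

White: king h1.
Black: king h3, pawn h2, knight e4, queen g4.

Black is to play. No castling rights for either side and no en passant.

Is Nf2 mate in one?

After Nf2: white king on h1; in check: yes, from the black knight on f2.
King squares — g1: attacked by Ph2; g2: attacked by Kh3; h2: attacked by Kh3.
White has no legal moves → checkmate.

yes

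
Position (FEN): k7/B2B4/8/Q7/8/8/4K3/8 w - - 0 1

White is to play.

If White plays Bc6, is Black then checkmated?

yes

After Bc6: black king on a8; in check: yes, from the white bishop on c6.
King squares — a7: attacked by Qa5; b7: attacked by Bc6; b8: attacked by Ba7.
Black has no legal moves → checkmate.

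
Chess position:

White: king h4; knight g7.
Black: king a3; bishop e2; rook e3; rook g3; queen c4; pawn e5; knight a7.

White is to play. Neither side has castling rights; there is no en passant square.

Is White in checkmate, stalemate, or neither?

checkmate

White to move; white king on h4.
In check: yes, from the black queen on c4.
King squares — g3: attacked by Re3; h3: attacked by Rg3; g4: attacked by Be2; g5: attacked by Rg3; h5: attacked by Be2.
Legal moves for White: none.
In check with no legal moves → checkmate.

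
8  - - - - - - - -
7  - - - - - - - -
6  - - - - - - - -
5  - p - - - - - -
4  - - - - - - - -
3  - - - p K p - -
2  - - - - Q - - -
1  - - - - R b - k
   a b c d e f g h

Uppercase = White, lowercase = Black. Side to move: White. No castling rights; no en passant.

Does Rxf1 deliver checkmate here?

yes

After Rxf1: black king on h1; in check: yes, from the white rook on f1.
King squares — g1: attacked by Rf1; g2: attacked by Qe2; h2: attacked by Qe2.
Black has no legal moves → checkmate.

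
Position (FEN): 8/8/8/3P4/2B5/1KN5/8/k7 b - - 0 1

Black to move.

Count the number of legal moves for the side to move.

Black to move; king on a1.
In check: no.
Legal moves: none.
Count: 0.

0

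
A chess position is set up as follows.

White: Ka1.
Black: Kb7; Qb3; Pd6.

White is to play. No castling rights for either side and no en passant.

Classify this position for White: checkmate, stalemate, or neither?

stalemate

White to move; white king on a1.
In check: no.
King squares — b1: attacked by Qb3; a2: attacked by Qb3; b2: attacked by Qb3.
Legal moves for White: none.
Not in check and no legal moves → stalemate.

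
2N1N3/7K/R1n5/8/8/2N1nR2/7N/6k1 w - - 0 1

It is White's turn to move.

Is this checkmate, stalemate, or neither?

White to move; white king on h7.
In check: no.
Legal moves for White include: Ng7, Nc7, Nf6, Ned6, Ne7, Na7, Ncd6, Nb6, Kh8, Kg8, Kg7, Kh6, Kg6, Ra8, Ra7, Rxc6, Rb6, Ra5, ... (list truncated; more exist).
White has legal moves and is not in check → neither.

neither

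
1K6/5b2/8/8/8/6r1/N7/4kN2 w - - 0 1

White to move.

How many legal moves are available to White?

White to move; king on b8.
In check: no.
Legal moves: Kc8, Ka8, Kc7, Kb7, Ka7, Nb4, Nc3, Nc1, Nxg3, Ne3, Nh2, Nd2.
Count: 12.

12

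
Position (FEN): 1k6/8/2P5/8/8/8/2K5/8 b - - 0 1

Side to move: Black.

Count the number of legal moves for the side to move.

4

Black to move; king on b8.
In check: no.
Legal moves: Kc8, Ka8, Kc7, Ka7.
Count: 4.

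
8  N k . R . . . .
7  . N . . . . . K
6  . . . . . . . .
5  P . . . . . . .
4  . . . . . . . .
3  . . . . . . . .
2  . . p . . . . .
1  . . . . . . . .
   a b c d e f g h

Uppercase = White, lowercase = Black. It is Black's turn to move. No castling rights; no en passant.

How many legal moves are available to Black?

Black to move; king on b8.
In check: yes, from the white rook on d8.
Legal moves: Kxb7, Ka7.
Count: 2.

2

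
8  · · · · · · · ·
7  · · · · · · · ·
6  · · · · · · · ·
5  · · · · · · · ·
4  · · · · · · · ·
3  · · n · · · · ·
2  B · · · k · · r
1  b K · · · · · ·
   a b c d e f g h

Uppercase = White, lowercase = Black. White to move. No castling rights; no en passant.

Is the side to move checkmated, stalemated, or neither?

neither

White to move; white king on b1.
In check: yes, from the black knight on c3.
Legal moves for White: Kc2, Kc1, Kxa1.
White is in check but has 3 legal moves → neither.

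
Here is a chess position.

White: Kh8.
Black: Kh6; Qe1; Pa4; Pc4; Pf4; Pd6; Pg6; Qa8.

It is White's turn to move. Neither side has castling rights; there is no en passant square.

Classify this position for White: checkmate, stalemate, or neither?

checkmate

White to move; white king on h8.
In check: yes, from the black queen on a8.
King squares — g7: attacked by Kh6; h7: attacked by Kh6; g8: attacked by Qa8.
Legal moves for White: none.
In check with no legal moves → checkmate.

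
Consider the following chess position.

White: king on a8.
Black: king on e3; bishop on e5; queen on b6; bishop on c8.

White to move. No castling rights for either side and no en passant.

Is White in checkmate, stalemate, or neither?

White to move; white king on a8.
In check: no.
King squares — a7: attacked by Qb6; b7: attacked by Qb6; b8: attacked by Be5.
Legal moves for White: none.
Not in check and no legal moves → stalemate.

stalemate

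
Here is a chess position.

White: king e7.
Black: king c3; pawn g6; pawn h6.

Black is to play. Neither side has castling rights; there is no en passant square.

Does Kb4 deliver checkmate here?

no

After Kb4: white king on e7; in check: no.
White is not in check, so this cannot be checkmate.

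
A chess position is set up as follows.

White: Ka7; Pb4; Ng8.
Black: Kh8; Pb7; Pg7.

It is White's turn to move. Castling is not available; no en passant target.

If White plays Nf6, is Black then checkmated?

After Nf6: black king on h8; in check: no.
Black is not in check, so this cannot be checkmate.

no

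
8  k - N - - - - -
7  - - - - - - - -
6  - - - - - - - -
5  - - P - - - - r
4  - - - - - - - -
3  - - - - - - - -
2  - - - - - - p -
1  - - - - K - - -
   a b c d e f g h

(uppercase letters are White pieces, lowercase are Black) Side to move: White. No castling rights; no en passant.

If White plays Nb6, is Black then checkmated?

After Nb6: black king on a8; in check: yes, from the white knight on b6.
Black has 3 legal replies: Kb8, Kb7, Ka7.
In check but a legal move exists → not checkmate.

no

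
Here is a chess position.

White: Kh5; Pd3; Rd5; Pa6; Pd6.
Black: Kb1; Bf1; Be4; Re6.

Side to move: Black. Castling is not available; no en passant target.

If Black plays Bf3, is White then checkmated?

no

After Bf3: white king on h5; in check: yes, from the black bishop on f3.
White has 2 legal replies: Kg5, Kh4.
In check but a legal move exists → not checkmate.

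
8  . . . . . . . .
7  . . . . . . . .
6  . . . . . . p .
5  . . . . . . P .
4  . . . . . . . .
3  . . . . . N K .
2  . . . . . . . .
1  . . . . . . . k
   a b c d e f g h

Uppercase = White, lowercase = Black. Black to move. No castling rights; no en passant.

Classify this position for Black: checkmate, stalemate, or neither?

Black to move; black king on h1.
In check: no.
King squares — g1: attacked by Nf3; g2: attacked by Kg3; h2: attacked by Nf3.
Legal moves for Black: none.
Not in check and no legal moves → stalemate.

stalemate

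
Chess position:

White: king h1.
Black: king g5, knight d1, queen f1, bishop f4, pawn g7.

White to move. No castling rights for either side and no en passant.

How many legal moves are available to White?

White to move; king on h1.
In check: yes, from the black queen on f1.
Legal moves: none.
Count: 0.

0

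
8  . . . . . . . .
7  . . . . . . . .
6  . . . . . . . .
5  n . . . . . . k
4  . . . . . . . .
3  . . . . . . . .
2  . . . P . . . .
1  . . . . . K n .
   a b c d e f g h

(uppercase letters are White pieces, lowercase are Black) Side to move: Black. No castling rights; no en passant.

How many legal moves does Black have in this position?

Black to move; king on h5.
In check: no.
Legal moves: Kh6, Kg6, Kg5, Kh4, Kg4, Nb7, Nc6, Nc4, Nb3, Nh3, Nf3, Ne2.
Count: 12.

12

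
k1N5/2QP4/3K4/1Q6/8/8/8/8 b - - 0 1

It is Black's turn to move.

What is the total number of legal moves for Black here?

0

Black to move; king on a8.
In check: no.
Legal moves: none.
Count: 0.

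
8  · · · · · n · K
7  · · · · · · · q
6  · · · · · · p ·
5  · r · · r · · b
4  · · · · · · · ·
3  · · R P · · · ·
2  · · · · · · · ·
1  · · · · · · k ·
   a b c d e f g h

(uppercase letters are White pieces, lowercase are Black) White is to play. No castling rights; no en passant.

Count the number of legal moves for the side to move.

0

White to move; king on h8.
In check: yes, from the black queen on h7.
Legal moves: none.
Count: 0.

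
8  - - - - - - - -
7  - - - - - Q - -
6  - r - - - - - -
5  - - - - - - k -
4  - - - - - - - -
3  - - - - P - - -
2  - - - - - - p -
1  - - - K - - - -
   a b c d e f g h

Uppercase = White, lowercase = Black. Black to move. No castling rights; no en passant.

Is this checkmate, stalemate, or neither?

neither

Black to move; black king on g5.
In check: no.
Legal moves for Black include: Rb8, Rb7, Rh6, Rg6, Rf6, Re6, Rd6+, Rc6, Ra6, Rb5, Rb4, Rb3, Rb2, Rb1+, Kh6, Kh4, Kg4, g1=Q+, ... (list truncated; more exist).
Black has legal moves and is not in check → neither.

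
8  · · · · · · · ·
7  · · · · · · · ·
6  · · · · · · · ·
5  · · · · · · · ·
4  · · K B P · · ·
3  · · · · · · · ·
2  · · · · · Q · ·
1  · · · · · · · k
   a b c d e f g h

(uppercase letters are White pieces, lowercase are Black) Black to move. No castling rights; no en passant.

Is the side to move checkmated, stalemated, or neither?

stalemate

Black to move; black king on h1.
In check: no.
King squares — g1: attacked by Qf2; g2: attacked by Qf2; h2: attacked by Qf2.
Legal moves for Black: none.
Not in check and no legal moves → stalemate.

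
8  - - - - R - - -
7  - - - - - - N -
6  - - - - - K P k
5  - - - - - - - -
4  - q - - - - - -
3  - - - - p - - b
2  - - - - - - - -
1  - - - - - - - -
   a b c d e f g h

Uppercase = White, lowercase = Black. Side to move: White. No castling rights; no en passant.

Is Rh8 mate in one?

After Rh8: black king on h6; in check: yes, from the white rook on h8.
King squares — g5: attacked by Kf6; h5: attacked by Ng7; g6: attacked by Kf6; g7: attacked by Kf6; h7: attacked by Pg6.
Black has no legal moves → checkmate.

yes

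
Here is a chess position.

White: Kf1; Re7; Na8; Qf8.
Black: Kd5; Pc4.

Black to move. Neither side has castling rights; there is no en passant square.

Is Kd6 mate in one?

After Kd6: white king on f1; in check: no.
White is not in check, so this cannot be checkmate.

no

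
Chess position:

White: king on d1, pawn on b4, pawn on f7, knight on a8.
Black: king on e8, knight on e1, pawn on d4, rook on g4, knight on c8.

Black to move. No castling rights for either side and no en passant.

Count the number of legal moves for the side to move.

5

Black to move; king on e8.
In check: yes, from the white pawn on f7.
Legal moves: Kf8, Kd8, Kxf7, Ke7, Kd7.
Count: 5.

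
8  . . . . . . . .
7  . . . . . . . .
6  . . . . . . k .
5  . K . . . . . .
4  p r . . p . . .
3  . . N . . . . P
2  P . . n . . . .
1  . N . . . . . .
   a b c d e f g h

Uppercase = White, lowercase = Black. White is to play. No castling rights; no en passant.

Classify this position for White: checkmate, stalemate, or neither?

White to move; white king on b5.
In check: yes, from the black rook on b4.
Legal moves for White: Kc6, Ka6, Kc5, Ka5, Kxb4.
White is in check but has 5 legal moves → neither.

neither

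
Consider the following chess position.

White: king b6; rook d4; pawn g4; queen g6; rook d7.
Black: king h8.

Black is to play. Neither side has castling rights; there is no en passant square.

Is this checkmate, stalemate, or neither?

stalemate

Black to move; black king on h8.
In check: no.
King squares — g7: attacked by Qg6; h7: attacked by Qg6; g8: attacked by Qg6.
Legal moves for Black: none.
Not in check and no legal moves → stalemate.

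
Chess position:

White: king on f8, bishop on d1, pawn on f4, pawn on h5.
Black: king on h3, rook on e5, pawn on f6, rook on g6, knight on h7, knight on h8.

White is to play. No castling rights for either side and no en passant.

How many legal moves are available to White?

0

White to move; king on f8.
In check: yes, from the black knight on h7.
Legal moves: none.
Count: 0.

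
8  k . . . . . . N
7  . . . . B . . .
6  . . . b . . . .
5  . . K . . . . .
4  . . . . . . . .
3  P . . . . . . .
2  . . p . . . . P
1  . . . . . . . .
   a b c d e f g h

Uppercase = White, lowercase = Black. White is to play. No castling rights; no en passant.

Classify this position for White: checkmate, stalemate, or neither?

neither

White to move; white king on c5.
In check: yes, from the black bishop on d6.
King squares — b4: attacked by Bd6; c4: available; d4: available; b5: available; d5: available; b6: available; c6: available; d6: available.
Legal moves for White: Kxd6, Kc6, Kb6, Kd5, Kb5, Kd4, Kc4, Bxd6.
White is in check but has 8 legal moves → neither.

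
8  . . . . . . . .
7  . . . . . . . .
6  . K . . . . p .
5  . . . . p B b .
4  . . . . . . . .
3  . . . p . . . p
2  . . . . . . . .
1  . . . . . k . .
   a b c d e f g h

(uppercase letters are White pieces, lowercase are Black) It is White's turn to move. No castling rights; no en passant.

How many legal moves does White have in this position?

16

White to move; king on b6.
In check: no.
Legal moves: Kc7, Kb7, Ka7, Kc6, Ka6, Kc5, Kb5, Ka5, Bc8, Bd7, Bxg6, Be6, Bg4, Be4, Bxh3+, Bxd3+.
Count: 16.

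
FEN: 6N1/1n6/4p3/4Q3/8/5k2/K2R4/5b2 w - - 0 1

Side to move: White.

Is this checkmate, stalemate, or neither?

neither

White to move; white king on a2.
In check: no.
Legal moves for White include: Ne7, Nh6, Nf6, Qh8, Qb8, Qg7, Qc7, Qf6+, Qxe6, Qd6, Qh5+, Qg5, Qf5+, Qd5+, Qc5, Qb5, Qa5, Qf4+, ... (list truncated; more exist).
White has legal moves and is not in check → neither.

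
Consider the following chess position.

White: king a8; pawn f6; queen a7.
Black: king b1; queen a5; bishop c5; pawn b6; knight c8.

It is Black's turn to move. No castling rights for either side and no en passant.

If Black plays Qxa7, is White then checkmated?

yes

After Qxa7: white king on a8; in check: yes, from the black queen on a7.
King squares — a7: attacked by Nc8; b7: attacked by Qa7; b8: attacked by Qa7.
White has no legal moves → checkmate.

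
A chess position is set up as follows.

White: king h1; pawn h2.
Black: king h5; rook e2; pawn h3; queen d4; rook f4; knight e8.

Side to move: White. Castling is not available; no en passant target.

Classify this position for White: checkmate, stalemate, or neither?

White to move; white king on h1.
In check: no.
King squares — g1: attacked by Qd4; g2: attacked by Re2; h2: own pawn.
Legal moves for White: none.
Not in check and no legal moves → stalemate.

stalemate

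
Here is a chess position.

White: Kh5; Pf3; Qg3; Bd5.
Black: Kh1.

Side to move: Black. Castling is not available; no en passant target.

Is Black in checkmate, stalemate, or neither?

Black to move; black king on h1.
In check: no.
King squares — g1: attacked by Qg3; g2: attacked by Qg3; h2: attacked by Qg3.
Legal moves for Black: none.
Not in check and no legal moves → stalemate.

stalemate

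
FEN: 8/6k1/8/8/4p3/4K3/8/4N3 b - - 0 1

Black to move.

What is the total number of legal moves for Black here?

8

Black to move; king on g7.
In check: no.
Legal moves: Kh8, Kg8, Kf8, Kh7, Kf7, Kh6, Kg6, Kf6.
Count: 8.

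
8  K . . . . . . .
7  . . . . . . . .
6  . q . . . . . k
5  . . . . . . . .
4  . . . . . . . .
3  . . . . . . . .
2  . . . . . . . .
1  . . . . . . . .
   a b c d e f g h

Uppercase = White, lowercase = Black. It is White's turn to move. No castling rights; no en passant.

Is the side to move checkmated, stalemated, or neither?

White to move; white king on a8.
In check: no.
King squares — a7: attacked by Qb6; b7: attacked by Qb6; b8: attacked by Qb6.
Legal moves for White: none.
Not in check and no legal moves → stalemate.

stalemate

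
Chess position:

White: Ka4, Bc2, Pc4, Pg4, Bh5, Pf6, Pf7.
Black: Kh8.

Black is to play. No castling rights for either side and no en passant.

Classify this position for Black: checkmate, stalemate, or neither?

Black to move; black king on h8.
In check: no.
King squares — g7: attacked by Pf6; h7: attacked by Bc2; g8: attacked by Pf7.
Legal moves for Black: none.
Not in check and no legal moves → stalemate.

stalemate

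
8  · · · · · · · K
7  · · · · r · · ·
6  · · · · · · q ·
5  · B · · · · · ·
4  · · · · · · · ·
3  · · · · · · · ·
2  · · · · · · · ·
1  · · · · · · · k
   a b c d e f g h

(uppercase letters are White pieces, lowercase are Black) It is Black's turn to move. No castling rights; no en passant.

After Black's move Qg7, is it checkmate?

After Qg7: white king on h8; in check: yes, from the black queen on g7.
King squares — g7: attacked by Re7; h7: attacked by Qg7; g8: attacked by Qg7.
White has no legal moves → checkmate.

yes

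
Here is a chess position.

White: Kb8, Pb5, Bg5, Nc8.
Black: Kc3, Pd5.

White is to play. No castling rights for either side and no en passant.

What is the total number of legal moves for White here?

White to move; king on b8.
In check: no.
Legal moves: Ne7, Na7, Nd6, Nb6, Ka8, Kc7, Kb7, Ka7, Bd8, Be7, Bh6, Bf6+, Bh4, Bf4, Be3, Bd2+, Bc1, b6.
Count: 18.

18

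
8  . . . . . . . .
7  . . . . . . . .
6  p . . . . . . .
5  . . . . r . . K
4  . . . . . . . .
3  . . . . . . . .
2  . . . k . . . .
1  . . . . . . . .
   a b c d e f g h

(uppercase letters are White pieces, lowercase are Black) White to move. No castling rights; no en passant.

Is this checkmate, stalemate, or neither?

neither

White to move; white king on h5.
In check: yes, from the black rook on e5.
Legal moves for White: Kh6, Kg6, Kh4, Kg4.
White is in check but has 4 legal moves → neither.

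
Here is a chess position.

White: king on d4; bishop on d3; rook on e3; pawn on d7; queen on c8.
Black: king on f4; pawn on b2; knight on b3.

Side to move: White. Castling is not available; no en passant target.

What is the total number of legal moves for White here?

3

White to move; king on d4.
In check: yes, from the black knight on b3.
Legal moves: Kd5, Kc4, Kc3.
Count: 3.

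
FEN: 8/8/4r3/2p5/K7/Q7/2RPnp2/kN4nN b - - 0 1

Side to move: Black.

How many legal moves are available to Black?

1

Black to move; king on a1.
In check: yes, from the white queen on a3.
Legal moves: Kxb1.
Count: 1.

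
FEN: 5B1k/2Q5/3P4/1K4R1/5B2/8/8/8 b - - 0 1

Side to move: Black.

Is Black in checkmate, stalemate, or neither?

stalemate

Black to move; black king on h8.
In check: no.
King squares — g7: attacked by Rg5; h7: attacked by Qc7; g8: attacked by Rg5.
Legal moves for Black: none.
Not in check and no legal moves → stalemate.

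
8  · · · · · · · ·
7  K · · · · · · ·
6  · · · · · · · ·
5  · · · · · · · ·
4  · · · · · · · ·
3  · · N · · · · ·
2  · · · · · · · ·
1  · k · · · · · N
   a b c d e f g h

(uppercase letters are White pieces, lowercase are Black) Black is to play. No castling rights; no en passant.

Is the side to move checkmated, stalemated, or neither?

neither

Black to move; black king on b1.
In check: yes, from the white knight on c3.
King squares — a1: available; c1: available; a2: attacked by Nc3; b2: available; c2: available.
Legal moves for Black: Kc2, Kb2, Kc1, Ka1.
Black is in check but has 4 legal moves → neither.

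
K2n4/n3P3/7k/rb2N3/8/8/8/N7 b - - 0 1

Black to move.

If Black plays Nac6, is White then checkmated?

After Nac6: white king on a8; in check: yes, from the black rook on a5.
King squares — a7: attacked by Ra5; b7: attacked by Nd8; b8: attacked by Nc6.
White has no legal moves → checkmate.

yes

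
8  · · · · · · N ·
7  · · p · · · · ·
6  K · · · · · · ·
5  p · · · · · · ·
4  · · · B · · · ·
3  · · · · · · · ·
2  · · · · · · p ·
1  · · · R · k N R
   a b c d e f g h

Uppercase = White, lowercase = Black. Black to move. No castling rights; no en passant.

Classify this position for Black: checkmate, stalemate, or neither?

checkmate

Black to move; black king on f1.
In check: yes, from the white rook on d1.
King squares — e1: attacked by Rd1; g1: attacked by Rd1; e2: attacked by Ng1; f2: attacked by Bd4; g2: own pawn.
Legal moves for Black: none.
In check with no legal moves → checkmate.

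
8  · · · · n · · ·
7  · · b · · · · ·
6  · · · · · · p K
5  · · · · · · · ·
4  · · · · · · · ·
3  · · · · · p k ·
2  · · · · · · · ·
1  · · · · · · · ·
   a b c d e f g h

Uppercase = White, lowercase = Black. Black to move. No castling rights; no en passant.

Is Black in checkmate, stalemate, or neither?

Black to move; black king on g3.
In check: no.
Legal moves for Black include: Ng7, Nf6, Nd6, Bd8, Bb8, Bd6, Bb6, Be5, Ba5, Bf4+, Kh4, Kg4, Kf4, Kh3, Kh2, Kg2, Kf2, g5, ... (list truncated; more exist).
Black has legal moves and is not in check → neither.

neither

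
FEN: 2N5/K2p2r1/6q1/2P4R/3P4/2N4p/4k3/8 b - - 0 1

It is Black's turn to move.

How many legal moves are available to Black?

7

Black to move; king on e2.
In check: yes, from the white knight on c3.
Legal moves: Kf3, Ke3, Kd3, Kf2, Kd2, Kf1, Ke1.
Count: 7.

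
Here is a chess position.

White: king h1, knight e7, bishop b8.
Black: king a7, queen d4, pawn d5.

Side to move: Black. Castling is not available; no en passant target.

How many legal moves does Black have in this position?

Black to move; king on a7.
In check: yes, from the white bishop on b8.
Legal moves: Kxb8, Ka8, Kb7, Kb6, Ka6.
Count: 5.

5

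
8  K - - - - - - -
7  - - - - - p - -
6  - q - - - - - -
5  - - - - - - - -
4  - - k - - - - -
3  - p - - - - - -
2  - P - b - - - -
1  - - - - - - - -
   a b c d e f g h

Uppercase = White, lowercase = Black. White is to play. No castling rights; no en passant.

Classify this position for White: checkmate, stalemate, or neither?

stalemate

White to move; white king on a8.
In check: no.
King squares — a7: attacked by Qb6; b7: attacked by Qb6; b8: attacked by Qb6.
Legal moves for White: none.
Not in check and no legal moves → stalemate.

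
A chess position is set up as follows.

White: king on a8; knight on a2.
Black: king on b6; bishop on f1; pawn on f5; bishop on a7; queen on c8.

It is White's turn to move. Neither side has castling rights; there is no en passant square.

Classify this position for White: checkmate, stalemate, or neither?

checkmate

White to move; white king on a8.
In check: yes, from the black queen on c8.
King squares — a7: attacked by Kb6; b7: attacked by Kb6; b8: attacked by Ba7.
Legal moves for White: none.
In check with no legal moves → checkmate.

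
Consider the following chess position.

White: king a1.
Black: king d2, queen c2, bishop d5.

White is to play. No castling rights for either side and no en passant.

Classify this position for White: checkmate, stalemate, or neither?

White to move; white king on a1.
In check: no.
King squares — b1: attacked by Qc2; a2: attacked by Qc2; b2: attacked by Qc2.
Legal moves for White: none.
Not in check and no legal moves → stalemate.

stalemate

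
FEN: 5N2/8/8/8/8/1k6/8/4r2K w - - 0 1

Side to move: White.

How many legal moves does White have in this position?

White to move; king on h1.
In check: yes, from the black rook on e1.
Legal moves: Kh2, Kg2.
Count: 2.

2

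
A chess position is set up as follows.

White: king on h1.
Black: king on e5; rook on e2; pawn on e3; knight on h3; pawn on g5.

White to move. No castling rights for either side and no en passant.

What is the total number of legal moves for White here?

White to move; king on h1.
In check: no.
Legal moves: none.
Count: 0.

0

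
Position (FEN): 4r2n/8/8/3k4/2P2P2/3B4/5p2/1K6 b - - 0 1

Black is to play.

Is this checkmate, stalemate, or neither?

neither

Black to move; black king on d5.
In check: yes, from the white pawn on c4.
Legal moves for Black: Ke6, Kd6, Kc6, Kc5, Kd4.
Black is in check but has 5 legal moves → neither.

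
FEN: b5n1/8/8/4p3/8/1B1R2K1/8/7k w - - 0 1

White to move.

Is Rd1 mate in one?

After Rd1: black king on h1; in check: yes, from the white rook on d1.
King squares — g1: attacked by Rd1; g2: attacked by Kg3; h2: attacked by Kg3.
Black has no legal moves → checkmate.

yes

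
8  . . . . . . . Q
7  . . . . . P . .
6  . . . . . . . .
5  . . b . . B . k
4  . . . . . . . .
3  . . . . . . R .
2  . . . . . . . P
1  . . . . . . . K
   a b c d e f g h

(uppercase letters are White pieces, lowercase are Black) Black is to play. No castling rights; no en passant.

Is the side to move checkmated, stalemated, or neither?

checkmate

Black to move; black king on h5.
In check: yes, from the white queen on h8.
King squares — g4: attacked by Rg3; h4: attacked by Qh8; g5: attacked by Rg3; g6: attacked by Rg3; h6: attacked by Qh8.
Legal moves for Black: none.
In check with no legal moves → checkmate.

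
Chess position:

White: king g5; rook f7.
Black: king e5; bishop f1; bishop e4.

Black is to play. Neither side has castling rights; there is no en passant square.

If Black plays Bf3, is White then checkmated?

no

After Bf3: white king on g5; in check: no.
White is not in check, so this cannot be checkmate.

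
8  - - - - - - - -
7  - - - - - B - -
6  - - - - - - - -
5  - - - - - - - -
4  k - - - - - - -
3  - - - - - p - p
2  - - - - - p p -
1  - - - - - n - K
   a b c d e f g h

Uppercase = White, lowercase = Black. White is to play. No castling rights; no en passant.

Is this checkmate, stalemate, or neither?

White to move; white king on h1.
In check: yes, from the black pawn on g2.
King squares — g1: attacked by Pf2; g2: attacked by Pf3; h2: attacked by Nf1.
Legal moves for White: none.
In check with no legal moves → checkmate.

checkmate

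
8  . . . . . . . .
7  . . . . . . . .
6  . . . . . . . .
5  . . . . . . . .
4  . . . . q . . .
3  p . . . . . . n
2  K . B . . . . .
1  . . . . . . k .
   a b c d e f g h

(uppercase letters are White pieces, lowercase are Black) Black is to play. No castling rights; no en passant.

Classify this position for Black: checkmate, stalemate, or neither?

neither

Black to move; black king on g1.
In check: no.
Legal moves for Black include: Qe8, Qa8, Qh7, Qe7, Qb7, Qg6, Qe6+, Qc6, Qf5, Qe5, Qd5+, Qh4, Qg4, Qf4, Qd4, Qc4+, Qb4, Qa4, ... (list truncated; more exist).
Black has legal moves and is not in check → neither.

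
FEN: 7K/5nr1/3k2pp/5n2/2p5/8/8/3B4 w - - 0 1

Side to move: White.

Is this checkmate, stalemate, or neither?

White to move; white king on h8.
In check: yes, from the black knight on f7.
King squares — g7: attacked by Nf5; h7: attacked by Rg7; g8: attacked by Rg7.
Legal moves for White: none.
In check with no legal moves → checkmate.

checkmate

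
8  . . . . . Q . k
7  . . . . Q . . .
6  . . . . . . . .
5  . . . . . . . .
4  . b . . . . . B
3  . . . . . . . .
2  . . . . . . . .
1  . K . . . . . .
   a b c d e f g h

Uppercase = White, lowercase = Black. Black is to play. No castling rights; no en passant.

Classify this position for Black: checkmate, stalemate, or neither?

Black to move; black king on h8.
In check: yes, from the white queen on f8.
King squares — g7: attacked by Qe7; h7: attacked by Qe7; g8: attacked by Qf8.
Legal moves for Black: none.
In check with no legal moves → checkmate.

checkmate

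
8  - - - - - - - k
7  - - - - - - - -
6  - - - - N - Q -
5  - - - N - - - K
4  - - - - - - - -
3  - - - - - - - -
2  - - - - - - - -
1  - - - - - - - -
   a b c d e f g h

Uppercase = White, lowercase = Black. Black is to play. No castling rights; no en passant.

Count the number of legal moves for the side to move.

Black to move; king on h8.
In check: no.
Legal moves: none.
Count: 0.

0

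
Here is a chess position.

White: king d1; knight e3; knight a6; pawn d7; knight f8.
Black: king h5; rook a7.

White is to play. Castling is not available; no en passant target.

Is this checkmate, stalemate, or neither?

neither

White to move; white king on d1.
In check: no.
Legal moves for White include: Nh7, Ng6, Ne6, Nb8, Nc7, Nc5, Nb4, Nf5, Nd5, Ng4, Nc4, Ng2, Nc2, Nf1, Ke2, Kd2, Kc2, Ke1, ... (list truncated; more exist).
White has legal moves and is not in check → neither.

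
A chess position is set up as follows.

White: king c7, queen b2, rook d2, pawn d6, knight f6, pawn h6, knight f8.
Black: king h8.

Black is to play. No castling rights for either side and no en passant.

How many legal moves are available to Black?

Black to move; king on h8.
In check: no.
Legal moves: none.
Count: 0.

0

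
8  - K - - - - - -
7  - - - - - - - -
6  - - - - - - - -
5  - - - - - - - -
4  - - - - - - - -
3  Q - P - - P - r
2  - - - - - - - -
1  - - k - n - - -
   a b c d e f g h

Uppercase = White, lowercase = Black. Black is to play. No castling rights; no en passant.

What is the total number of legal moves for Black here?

Black to move; king on c1.
In check: yes, from the white queen on a3.
Legal moves: Kd2, Kc2, Kd1, Kb1.
Count: 4.

4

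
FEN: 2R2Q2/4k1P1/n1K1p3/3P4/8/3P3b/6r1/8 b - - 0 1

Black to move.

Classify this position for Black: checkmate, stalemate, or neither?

Black to move; black king on e7.
In check: yes, from the white queen on f8.
King squares — d6: attacked by Kc6; e6: own pawn; f6: attacked by Qf8; d7: attacked by Kc6; f7: attacked by Qf8; d8: attacked by Rc8; e8: attacked by Rc8; f8: attacked by Pg7.
Legal moves for Black: none.
In check with no legal moves → checkmate.

checkmate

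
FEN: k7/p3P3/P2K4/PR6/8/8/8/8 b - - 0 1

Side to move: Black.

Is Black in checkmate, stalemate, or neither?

stalemate

Black to move; black king on a8.
In check: no.
King squares — a7: own pawn; b7: attacked by Rb5; b8: attacked by Rb5.
Legal moves for Black: none.
Not in check and no legal moves → stalemate.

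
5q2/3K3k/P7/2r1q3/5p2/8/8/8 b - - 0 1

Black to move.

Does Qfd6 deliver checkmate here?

After Qfd6: white king on d7; in check: yes, from the black queen on d6.
King squares — c6: attacked by Rc5; d6: attacked by Qe5; e6: attacked by Qe5; c7: attacked by Rc5; e7: attacked by Qe5; c8: attacked by Rc5; d8: attacked by Qd6; e8: attacked by Qe5.
White has no legal moves → checkmate.

yes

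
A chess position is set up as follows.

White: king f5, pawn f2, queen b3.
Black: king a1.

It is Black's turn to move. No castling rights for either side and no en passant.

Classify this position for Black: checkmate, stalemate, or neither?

Black to move; black king on a1.
In check: no.
King squares — b1: attacked by Qb3; a2: attacked by Qb3; b2: attacked by Qb3.
Legal moves for Black: none.
Not in check and no legal moves → stalemate.

stalemate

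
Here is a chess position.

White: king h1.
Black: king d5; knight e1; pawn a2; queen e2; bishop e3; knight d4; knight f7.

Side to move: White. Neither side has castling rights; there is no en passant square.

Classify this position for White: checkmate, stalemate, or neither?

stalemate

White to move; white king on h1.
In check: no.
King squares — g1: attacked by Be3; g2: attacked by Ne1; h2: attacked by Qe2.
Legal moves for White: none.
Not in check and no legal moves → stalemate.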